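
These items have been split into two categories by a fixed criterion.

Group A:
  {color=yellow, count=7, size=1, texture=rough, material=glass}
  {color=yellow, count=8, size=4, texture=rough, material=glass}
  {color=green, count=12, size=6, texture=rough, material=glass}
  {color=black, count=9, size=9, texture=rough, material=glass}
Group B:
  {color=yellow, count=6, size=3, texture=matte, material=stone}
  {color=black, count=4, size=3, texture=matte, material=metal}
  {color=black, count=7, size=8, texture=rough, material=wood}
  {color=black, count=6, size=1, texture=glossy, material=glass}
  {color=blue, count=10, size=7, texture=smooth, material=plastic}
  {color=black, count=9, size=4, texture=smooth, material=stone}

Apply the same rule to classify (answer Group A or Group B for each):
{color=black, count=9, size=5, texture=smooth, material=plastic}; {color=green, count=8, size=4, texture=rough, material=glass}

Group B, Group A

The rule appears to be: material is glass AND texture is rough.
{color=black, count=9, size=5, texture=smooth, material=plastic} → material is plastic, texture is smooth → Group B.
{color=green, count=8, size=4, texture=rough, material=glass} → material is glass, texture is rough → Group A.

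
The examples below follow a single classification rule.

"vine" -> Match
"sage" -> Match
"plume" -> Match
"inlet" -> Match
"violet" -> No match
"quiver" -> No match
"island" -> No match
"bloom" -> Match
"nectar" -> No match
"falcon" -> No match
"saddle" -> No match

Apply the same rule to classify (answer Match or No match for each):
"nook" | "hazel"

Match, Match

The classifier is using: length ≤ 5.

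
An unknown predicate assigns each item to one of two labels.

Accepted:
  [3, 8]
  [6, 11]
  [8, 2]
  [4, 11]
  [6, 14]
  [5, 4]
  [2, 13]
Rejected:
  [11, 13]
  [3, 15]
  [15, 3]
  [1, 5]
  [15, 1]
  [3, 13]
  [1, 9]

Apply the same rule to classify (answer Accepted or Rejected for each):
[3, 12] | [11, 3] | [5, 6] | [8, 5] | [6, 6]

Comparing the two groups points to one rule — product is even.
Accepted: [3, 12], since 3·12 = 36. Rejected: [11, 3], since 11·3 = 33. Accepted: [5, 6], since 5·6 = 30. Accepted: [8, 5], since 8·5 = 40. Accepted: [6, 6], since 6·6 = 36.

Accepted, Rejected, Accepted, Accepted, Accepted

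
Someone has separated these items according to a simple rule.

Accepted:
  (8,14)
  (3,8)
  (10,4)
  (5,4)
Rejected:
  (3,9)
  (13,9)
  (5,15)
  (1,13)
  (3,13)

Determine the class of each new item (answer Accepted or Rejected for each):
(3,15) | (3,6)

Rejected, Accepted

'Accepted' ⟺ second is even.
(3,15) — second 15, hence Rejected. (3,6) — second 6, hence Accepted.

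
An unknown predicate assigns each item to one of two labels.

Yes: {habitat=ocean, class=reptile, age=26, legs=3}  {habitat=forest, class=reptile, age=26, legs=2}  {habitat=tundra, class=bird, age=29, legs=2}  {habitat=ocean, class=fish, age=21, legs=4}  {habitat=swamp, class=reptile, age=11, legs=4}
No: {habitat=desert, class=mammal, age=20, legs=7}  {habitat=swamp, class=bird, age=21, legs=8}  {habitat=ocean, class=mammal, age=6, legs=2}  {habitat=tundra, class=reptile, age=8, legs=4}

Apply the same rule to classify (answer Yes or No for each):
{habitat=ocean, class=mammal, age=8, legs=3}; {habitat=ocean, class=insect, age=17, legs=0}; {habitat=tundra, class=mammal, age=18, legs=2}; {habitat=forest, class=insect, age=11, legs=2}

No, Yes, Yes, Yes

'Yes' ⟺ age ≥ 11 AND legs ≤ 4.
{habitat=ocean, class=mammal, age=8, legs=3} — age = 8, legs = 3, hence No. {habitat=ocean, class=insect, age=17, legs=0} — age = 17, legs = 0, hence Yes. {habitat=tundra, class=mammal, age=18, legs=2} — age = 18, legs = 2, hence Yes. {habitat=forest, class=insect, age=11, legs=2} — age = 11, legs = 2, hence Yes.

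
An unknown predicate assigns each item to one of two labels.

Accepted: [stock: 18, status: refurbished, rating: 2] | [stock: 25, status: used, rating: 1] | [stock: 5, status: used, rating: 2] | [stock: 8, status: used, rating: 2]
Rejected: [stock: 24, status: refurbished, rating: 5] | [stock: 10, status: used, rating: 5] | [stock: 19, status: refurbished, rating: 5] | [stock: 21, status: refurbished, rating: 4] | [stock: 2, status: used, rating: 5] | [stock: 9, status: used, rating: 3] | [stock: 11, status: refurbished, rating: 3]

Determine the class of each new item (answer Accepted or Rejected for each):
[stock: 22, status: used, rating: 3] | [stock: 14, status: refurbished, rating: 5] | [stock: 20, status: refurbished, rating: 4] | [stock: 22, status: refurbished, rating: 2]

Rejected, Rejected, Rejected, Accepted

The pattern is that an item is 'Accepted' exactly when: rating ≤ 2.
[stock: 22, status: used, rating: 3]: Rejected (rating = 3).
[stock: 14, status: refurbished, rating: 5]: Rejected (rating = 5).
[stock: 20, status: refurbished, rating: 4]: Rejected (rating = 4).
[stock: 22, status: refurbished, rating: 2]: Accepted (rating = 2).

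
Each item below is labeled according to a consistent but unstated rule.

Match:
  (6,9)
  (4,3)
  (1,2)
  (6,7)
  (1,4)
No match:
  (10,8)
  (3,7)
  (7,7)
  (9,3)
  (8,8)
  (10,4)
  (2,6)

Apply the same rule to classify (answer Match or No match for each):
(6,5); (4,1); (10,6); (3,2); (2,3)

Match, Match, No match, Match, Match

All 'Match' examples share one property — sum is odd — and every 'No match' example lacks it.
(6,5): Match (6+5 = 11).
(4,1): Match (4+1 = 5).
(10,6): No match (10+6 = 16).
(3,2): Match (3+2 = 5).
(2,3): Match (2+3 = 5).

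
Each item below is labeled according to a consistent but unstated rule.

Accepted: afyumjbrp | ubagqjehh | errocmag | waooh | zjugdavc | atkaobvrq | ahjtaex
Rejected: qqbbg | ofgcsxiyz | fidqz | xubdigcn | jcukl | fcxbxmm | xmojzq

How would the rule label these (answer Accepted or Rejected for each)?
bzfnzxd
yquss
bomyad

'Accepted' ⟺ contains 'a'.

Rejected, Rejected, Accepted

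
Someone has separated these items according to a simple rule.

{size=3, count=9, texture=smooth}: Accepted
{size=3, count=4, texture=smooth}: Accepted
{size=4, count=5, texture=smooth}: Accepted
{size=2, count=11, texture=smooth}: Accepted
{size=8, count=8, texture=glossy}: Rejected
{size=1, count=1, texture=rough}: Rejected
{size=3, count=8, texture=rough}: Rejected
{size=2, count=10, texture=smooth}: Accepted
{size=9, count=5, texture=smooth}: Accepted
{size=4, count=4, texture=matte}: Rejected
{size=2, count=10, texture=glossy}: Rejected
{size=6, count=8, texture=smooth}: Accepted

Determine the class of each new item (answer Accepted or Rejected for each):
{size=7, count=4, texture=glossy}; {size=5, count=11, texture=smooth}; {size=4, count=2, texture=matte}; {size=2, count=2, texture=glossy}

Rejected, Accepted, Rejected, Rejected

All 'Accepted' examples share one property — texture is smooth — and every 'Rejected' example lacks it.
{size=7, count=4, texture=glossy} → texture is glossy → Rejected. {size=5, count=11, texture=smooth} → texture is smooth → Accepted. {size=4, count=2, texture=matte} → texture is matte → Rejected. {size=2, count=2, texture=glossy} → texture is glossy → Rejected.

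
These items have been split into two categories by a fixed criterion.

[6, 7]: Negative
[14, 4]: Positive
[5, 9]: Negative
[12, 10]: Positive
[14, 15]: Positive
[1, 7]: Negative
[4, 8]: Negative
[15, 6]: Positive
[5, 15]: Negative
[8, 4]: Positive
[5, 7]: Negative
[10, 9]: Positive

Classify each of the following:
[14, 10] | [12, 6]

Every 'Positive' example satisfies: first ≥ 7. None of the 'Negative' examples do.

Positive, Positive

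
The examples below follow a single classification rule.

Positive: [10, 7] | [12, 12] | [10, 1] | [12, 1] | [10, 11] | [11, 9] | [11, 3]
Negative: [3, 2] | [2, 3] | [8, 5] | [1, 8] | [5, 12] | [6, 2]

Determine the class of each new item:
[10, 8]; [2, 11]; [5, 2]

The pattern is that an item is 'Positive' exactly when: first ≥ 9.
[10, 8]: first 10, qualifies → Positive. [2, 11]: first 2, does not pass → Negative. [5, 2]: first 5, does not pass → Negative.

Positive, Negative, Negative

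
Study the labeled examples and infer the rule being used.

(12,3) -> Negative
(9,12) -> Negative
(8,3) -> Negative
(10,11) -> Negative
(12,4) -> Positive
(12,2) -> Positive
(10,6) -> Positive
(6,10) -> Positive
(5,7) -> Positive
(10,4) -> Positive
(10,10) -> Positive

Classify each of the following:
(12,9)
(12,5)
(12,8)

The distinguishing property — sum is even — holds for all the 'Positive' cases and none of the 'Negative' cases.
(12,9) — 12+9 = 21, hence Negative.
(12,5) — 12+5 = 17, hence Negative.
(12,8) — 12+8 = 20, hence Positive.

Negative, Negative, Positive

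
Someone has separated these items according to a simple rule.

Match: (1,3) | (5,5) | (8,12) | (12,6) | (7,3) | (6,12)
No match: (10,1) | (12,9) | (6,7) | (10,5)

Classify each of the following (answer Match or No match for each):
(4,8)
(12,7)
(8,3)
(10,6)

Rule: sum is even. This holds for each 'Match' example and fails for each 'No match' one.
Match: (4,8), since 4+8 = 12. No match: (12,7), since 12+7 = 19. No match: (8,3), since 8+3 = 11. Match: (10,6), since 10+6 = 16.

Match, No match, No match, Match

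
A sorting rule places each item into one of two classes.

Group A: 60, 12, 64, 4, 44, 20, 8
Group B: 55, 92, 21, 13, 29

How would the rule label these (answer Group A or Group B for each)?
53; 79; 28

Group B, Group B, Group A

The simplest hypothesis consistent with all the labels is: even AND at most 64.
53 — 53 is odd, 53 ≤ 64, hence Group B.
79 — 79 is odd, 79 > 64, hence Group B.
28 — 28 is even, 28 ≤ 64, hence Group A.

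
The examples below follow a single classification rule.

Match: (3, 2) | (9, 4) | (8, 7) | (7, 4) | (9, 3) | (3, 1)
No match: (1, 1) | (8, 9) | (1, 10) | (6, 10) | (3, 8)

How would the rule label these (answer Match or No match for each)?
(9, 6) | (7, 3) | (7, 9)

The common property of the 'Match' items is: first > second. No 'No match' item has it.
(9, 6) → 9 > 6 → Match.
(7, 3) → 7 > 3 → Match.
(7, 9) → 7 < 9 → No match.

Match, Match, No match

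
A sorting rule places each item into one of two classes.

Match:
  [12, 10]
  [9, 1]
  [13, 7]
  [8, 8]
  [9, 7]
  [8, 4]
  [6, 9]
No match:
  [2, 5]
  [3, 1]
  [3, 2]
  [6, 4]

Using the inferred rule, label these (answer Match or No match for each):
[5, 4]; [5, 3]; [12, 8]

No match, No match, Match

The distinguishing property — max ≥ 7 — holds for all the 'Match' cases and none of the 'No match' cases.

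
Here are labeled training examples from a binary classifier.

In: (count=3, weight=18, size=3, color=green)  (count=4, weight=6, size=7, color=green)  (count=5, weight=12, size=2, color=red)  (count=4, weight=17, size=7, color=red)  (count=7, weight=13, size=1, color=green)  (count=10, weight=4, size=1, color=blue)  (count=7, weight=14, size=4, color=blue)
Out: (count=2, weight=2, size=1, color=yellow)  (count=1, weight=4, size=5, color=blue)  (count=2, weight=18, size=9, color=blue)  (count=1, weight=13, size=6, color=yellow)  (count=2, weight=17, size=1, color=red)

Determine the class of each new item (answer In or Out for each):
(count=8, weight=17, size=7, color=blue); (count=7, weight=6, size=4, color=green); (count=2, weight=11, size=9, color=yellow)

In, In, Out

A rule that fits every label: count ≥ 3 — true of each 'In' example, false of each 'Out' one.
(count=8, weight=17, size=7, color=blue) → count = 8 → In.
(count=7, weight=6, size=4, color=green) → count = 7 → In.
(count=2, weight=11, size=9, color=yellow) → count = 2 → Out.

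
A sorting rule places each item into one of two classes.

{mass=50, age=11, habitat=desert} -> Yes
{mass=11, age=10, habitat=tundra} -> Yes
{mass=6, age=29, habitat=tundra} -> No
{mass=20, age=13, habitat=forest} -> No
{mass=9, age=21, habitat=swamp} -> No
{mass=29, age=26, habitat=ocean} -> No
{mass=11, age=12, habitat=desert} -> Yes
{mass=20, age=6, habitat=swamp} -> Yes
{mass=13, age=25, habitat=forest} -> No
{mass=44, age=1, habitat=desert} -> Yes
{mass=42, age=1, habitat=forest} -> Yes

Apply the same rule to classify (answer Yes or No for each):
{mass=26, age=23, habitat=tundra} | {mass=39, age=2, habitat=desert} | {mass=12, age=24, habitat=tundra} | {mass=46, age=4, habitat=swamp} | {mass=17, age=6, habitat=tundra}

No, Yes, No, Yes, Yes

The classifier is using: age ≤ 12.
{mass=26, age=23, habitat=tundra}: age = 23, does not pass → No.
{mass=39, age=2, habitat=desert}: age = 2, has this property → Yes.
{mass=12, age=24, habitat=tundra}: age = 24, does not pass → No.
{mass=46, age=4, habitat=swamp}: age = 4, has this property → Yes.
{mass=17, age=6, habitat=tundra}: age = 6, has this property → Yes.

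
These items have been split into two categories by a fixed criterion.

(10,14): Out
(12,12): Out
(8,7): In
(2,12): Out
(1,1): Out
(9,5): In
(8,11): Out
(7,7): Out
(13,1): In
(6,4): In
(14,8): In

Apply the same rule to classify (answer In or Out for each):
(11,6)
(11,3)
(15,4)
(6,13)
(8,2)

In, In, In, Out, In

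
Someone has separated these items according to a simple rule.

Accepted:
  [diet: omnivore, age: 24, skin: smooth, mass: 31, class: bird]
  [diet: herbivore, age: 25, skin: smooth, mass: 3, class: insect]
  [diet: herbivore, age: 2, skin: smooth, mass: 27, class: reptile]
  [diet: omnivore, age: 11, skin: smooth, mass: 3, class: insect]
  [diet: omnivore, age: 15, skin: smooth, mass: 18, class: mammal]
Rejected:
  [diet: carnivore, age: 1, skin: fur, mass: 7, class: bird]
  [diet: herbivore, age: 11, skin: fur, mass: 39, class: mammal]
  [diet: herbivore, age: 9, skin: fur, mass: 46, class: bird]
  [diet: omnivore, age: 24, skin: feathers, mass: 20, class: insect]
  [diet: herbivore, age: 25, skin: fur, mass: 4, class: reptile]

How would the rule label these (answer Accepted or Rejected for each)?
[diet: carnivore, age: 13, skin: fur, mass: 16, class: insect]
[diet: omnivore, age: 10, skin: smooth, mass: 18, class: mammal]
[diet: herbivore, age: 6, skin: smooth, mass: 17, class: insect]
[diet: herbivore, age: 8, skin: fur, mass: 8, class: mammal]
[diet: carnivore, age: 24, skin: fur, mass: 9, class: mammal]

Rule: skin is smooth. This holds for each 'Accepted' example and fails for each 'Rejected' one.
[diet: carnivore, age: 13, skin: fur, mass: 16, class: insect]: Rejected (skin is fur).
[diet: omnivore, age: 10, skin: smooth, mass: 18, class: mammal]: Accepted (skin is smooth).
[diet: herbivore, age: 6, skin: smooth, mass: 17, class: insect]: Accepted (skin is smooth).
[diet: herbivore, age: 8, skin: fur, mass: 8, class: mammal]: Rejected (skin is fur).
[diet: carnivore, age: 24, skin: fur, mass: 9, class: mammal]: Rejected (skin is fur).

Rejected, Accepted, Accepted, Rejected, Rejected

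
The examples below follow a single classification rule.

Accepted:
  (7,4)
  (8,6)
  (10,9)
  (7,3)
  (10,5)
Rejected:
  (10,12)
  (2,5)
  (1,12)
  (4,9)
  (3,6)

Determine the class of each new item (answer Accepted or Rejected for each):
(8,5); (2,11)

One predicate separates the groups cleanly: first > second.
(8,5): 8 > 5 — meets the rule, so Accepted.
(2,11): 2 < 11 — fails the rule, so Rejected.

Accepted, Rejected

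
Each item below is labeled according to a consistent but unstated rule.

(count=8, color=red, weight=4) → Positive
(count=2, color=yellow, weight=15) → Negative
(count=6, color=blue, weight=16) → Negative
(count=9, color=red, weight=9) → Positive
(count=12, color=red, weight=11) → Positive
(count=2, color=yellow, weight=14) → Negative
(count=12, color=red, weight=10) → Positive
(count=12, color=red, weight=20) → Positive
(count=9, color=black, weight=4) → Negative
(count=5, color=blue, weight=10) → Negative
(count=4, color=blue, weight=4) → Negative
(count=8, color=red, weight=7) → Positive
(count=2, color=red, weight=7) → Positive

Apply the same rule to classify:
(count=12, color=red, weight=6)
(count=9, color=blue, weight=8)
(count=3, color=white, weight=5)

Positive, Negative, Negative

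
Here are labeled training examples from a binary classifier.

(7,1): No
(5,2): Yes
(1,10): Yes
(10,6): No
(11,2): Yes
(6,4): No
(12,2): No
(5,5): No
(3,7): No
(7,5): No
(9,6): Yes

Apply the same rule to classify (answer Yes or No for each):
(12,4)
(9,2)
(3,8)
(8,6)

No, Yes, Yes, No

Checking candidate rules against both groups, what survives is: sum is odd.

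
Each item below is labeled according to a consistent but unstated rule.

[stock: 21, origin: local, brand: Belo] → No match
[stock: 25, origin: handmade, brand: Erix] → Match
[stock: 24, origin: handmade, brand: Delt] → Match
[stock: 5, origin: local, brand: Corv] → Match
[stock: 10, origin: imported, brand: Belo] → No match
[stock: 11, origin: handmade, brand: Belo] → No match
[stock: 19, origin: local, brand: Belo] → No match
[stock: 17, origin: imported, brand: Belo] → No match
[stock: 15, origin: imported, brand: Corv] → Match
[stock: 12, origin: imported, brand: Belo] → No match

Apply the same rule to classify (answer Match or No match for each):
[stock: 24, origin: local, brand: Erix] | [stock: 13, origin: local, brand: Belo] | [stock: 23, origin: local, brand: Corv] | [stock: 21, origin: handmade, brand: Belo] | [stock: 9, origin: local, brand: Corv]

All 'Match' examples share one property — brand is not Belo — and every 'No match' example lacks it.
[stock: 24, origin: local, brand: Erix] — brand is Erix, hence Match. [stock: 13, origin: local, brand: Belo] — brand is Belo, hence No match. [stock: 23, origin: local, brand: Corv] — brand is Corv, hence Match. [stock: 21, origin: handmade, brand: Belo] — brand is Belo, hence No match. [stock: 9, origin: local, brand: Corv] — brand is Corv, hence Match.

Match, No match, Match, No match, Match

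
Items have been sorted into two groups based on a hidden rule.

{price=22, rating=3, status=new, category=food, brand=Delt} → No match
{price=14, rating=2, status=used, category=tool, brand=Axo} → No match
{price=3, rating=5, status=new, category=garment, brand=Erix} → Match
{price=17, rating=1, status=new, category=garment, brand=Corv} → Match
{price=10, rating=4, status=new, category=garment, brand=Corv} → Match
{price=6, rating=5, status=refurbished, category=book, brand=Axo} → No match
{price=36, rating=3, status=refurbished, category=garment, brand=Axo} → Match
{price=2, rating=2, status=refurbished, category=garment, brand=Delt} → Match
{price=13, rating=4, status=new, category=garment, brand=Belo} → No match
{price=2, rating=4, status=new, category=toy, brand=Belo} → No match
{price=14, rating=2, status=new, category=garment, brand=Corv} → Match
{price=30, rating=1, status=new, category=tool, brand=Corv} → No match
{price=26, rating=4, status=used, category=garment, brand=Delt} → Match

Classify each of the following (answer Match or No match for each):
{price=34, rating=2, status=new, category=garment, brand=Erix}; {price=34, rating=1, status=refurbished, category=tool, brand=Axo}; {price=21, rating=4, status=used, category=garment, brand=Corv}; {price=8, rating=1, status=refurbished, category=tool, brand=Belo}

The common property of the 'Match' items is: category is garment AND price ≠ 13. No 'No match' item has it.
{price=34, rating=2, status=new, category=garment, brand=Erix}: category is garment, price = 34 — fits, so Match. {price=34, rating=1, status=refurbished, category=tool, brand=Axo}: category is tool, price = 34 — lacks this property, so No match. {price=21, rating=4, status=used, category=garment, brand=Corv}: category is garment, price = 21 — fits, so Match. {price=8, rating=1, status=refurbished, category=tool, brand=Belo}: category is tool, price = 8 — lacks this property, so No match.

Match, No match, Match, No match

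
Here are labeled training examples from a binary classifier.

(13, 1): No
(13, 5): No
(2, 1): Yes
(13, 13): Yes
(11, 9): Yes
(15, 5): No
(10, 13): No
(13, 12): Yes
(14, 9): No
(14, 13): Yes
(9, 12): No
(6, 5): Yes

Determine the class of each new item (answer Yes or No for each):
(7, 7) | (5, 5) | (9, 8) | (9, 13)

Rule: |first − second| ≤ 2. This holds for each 'Yes' example and fails for each 'No' one.

Yes, Yes, Yes, No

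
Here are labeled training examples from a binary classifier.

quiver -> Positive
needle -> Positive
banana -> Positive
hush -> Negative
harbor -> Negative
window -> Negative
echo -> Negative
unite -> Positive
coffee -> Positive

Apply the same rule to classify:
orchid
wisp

Negative, Negative

'Positive' ⟺ has ≥ 3 vowels.
orchid: 2 vowels — doesn't match, so Negative.
wisp: 1 vowel — doesn't match, so Negative.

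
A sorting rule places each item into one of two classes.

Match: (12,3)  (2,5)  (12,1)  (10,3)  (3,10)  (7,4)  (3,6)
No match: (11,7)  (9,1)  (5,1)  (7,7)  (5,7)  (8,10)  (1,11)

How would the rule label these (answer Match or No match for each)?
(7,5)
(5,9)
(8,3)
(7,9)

No match, No match, Match, No match

The rule appears to be: sum is odd.
(7,5): 7+5 = 12, fails this test → No match.
(5,9): 5+9 = 14, fails this test → No match.
(8,3): 8+3 = 11, qualifies → Match.
(7,9): 7+9 = 16, fails this test → No match.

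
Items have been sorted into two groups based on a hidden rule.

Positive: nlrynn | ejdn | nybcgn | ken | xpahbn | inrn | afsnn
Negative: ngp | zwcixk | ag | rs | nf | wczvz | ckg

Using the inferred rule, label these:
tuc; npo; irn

Negative, Negative, Positive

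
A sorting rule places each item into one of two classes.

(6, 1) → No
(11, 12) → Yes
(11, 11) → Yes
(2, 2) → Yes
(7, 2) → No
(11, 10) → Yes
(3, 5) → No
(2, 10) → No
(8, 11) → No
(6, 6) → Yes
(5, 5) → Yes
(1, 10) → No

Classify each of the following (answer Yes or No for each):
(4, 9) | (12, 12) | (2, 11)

No, Yes, No

The classifier is using: |first − second| ≤ 1.
(4, 9) — |4−9| = 5, hence No. (12, 12) — |12−12| = 0, hence Yes. (2, 11) — |2−11| = 9, hence No.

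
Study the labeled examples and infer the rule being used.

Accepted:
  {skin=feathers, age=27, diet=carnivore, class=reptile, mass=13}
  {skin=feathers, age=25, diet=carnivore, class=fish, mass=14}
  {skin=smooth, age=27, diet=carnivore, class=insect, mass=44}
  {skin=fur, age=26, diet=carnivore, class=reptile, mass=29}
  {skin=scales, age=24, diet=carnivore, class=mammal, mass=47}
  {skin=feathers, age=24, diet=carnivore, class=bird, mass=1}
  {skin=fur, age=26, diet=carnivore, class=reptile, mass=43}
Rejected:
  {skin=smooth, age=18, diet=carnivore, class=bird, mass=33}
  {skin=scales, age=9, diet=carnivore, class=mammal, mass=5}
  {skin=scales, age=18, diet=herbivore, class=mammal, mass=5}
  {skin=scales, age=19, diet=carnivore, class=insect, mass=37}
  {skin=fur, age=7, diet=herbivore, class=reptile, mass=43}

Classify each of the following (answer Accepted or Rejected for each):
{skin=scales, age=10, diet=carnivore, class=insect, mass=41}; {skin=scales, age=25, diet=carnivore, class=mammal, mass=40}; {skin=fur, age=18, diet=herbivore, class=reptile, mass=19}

The simplest hypothesis consistent with all the labels is: age ≥ 24.
{skin=scales, age=10, diet=carnivore, class=insect, mass=41}: age = 10, doesn't match → Rejected. {skin=scales, age=25, diet=carnivore, class=mammal, mass=40}: age = 25, qualifies → Accepted. {skin=fur, age=18, diet=herbivore, class=reptile, mass=19}: age = 18, doesn't match → Rejected.

Rejected, Accepted, Rejected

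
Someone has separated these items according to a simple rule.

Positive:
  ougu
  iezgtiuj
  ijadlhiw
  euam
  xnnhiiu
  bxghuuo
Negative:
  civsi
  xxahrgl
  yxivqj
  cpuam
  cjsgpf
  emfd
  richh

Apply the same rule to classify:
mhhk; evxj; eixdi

One predicate separates the groups cleanly: has ≥ 3 vowels.
mhhk → 0 vowels → Negative.
evxj → 1 vowel → Negative.
eixdi → 3 vowels → Positive.

Negative, Negative, Positive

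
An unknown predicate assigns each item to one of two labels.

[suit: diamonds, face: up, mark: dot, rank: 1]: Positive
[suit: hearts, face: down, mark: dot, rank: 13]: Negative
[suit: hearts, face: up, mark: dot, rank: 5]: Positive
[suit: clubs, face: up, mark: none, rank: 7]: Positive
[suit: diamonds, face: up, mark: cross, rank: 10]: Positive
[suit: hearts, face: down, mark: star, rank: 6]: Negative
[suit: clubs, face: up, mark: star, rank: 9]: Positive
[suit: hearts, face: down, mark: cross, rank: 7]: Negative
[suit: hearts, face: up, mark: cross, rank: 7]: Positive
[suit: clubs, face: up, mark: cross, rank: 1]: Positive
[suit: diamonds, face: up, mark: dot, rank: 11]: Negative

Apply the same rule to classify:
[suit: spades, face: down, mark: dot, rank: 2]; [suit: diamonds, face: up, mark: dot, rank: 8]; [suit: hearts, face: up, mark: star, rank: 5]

Negative, Positive, Positive

The rule appears to be: face is up AND rank ≤ 10.
[suit: spades, face: down, mark: dot, rank: 2]: Negative (face is down, rank = 2). [suit: diamonds, face: up, mark: dot, rank: 8]: Positive (face is up, rank = 8). [suit: hearts, face: up, mark: star, rank: 5]: Positive (face is up, rank = 5).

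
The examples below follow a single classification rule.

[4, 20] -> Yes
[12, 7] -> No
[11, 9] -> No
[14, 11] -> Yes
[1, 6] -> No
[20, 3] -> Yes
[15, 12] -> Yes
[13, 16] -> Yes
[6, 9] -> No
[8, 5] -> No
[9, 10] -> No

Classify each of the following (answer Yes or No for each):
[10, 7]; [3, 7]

The distinguishing property — sum ≥ 23 — holds for all the 'Yes' cases and none of the 'No' cases.
[10, 7]: No (10+7 = 17).
[3, 7]: No (3+7 = 10).

No, No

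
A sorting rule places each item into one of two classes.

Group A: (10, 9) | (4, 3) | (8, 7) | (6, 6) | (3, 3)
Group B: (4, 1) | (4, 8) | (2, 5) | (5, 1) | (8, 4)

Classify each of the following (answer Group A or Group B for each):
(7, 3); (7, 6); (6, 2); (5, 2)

Group B, Group A, Group B, Group B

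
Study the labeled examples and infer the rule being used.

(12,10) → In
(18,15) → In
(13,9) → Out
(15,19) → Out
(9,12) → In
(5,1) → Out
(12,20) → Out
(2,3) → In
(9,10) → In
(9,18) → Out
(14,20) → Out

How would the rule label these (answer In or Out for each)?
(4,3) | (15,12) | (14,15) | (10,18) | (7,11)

In, In, In, Out, Out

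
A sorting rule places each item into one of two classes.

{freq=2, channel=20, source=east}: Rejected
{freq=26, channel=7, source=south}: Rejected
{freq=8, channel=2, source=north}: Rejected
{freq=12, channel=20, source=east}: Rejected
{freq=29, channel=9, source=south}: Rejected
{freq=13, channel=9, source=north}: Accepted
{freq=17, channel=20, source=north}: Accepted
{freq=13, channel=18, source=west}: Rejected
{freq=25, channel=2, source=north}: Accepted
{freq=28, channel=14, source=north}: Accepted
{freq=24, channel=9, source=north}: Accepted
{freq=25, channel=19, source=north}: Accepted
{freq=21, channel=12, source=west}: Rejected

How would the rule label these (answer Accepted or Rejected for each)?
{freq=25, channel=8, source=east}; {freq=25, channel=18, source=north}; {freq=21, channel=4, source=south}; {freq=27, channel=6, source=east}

The distinguishing property — source is north AND freq ≥ 12 — holds for all the 'Accepted' cases and none of the 'Rejected' cases.
{freq=25, channel=8, source=east}: source is east, freq = 25 — doesn't match, so Rejected.
{freq=25, channel=18, source=north}: source is north, freq = 25 — checks out, so Accepted.
{freq=21, channel=4, source=south}: source is south, freq = 21 — doesn't match, so Rejected.
{freq=27, channel=6, source=east}: source is east, freq = 27 — doesn't match, so Rejected.

Rejected, Accepted, Rejected, Rejected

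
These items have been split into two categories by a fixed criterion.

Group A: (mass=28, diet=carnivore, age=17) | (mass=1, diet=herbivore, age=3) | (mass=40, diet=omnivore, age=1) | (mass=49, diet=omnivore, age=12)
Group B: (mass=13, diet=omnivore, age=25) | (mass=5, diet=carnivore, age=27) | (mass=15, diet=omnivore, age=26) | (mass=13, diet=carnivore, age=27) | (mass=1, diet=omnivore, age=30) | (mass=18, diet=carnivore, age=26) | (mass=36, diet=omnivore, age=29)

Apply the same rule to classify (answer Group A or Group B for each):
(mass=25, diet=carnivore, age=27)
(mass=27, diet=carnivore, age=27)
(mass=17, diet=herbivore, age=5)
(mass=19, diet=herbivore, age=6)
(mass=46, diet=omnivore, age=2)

Group B, Group B, Group A, Group A, Group A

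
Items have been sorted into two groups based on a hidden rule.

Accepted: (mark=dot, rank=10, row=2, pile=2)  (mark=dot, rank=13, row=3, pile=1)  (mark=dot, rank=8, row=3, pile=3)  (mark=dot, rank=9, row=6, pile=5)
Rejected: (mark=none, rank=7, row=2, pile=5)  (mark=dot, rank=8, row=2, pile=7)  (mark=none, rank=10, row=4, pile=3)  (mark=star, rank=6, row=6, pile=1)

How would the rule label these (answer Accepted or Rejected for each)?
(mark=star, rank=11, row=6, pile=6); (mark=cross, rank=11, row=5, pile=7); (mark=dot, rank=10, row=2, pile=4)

Every 'Accepted' example satisfies: mark is dot AND pile ≤ 5. None of the 'Rejected' examples do.

Rejected, Rejected, Accepted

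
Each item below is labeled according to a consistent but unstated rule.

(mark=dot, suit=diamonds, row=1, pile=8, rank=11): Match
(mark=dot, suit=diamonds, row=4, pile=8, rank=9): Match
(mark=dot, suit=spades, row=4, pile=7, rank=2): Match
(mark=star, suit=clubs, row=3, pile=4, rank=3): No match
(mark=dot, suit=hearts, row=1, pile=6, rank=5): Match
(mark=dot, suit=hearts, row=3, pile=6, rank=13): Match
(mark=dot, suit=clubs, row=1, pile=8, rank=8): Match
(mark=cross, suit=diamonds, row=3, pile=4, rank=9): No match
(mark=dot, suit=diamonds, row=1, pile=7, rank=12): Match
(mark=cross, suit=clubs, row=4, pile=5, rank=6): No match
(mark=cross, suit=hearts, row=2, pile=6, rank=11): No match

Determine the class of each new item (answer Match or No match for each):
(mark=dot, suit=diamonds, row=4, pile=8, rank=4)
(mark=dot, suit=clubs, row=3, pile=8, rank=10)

Looking at the examples, the only property every 'Match' case has and every 'No match' case lacks is: mark is dot.
(mark=dot, suit=diamonds, row=4, pile=8, rank=4): Match (mark is dot).
(mark=dot, suit=clubs, row=3, pile=8, rank=10): Match (mark is dot).

Match, Match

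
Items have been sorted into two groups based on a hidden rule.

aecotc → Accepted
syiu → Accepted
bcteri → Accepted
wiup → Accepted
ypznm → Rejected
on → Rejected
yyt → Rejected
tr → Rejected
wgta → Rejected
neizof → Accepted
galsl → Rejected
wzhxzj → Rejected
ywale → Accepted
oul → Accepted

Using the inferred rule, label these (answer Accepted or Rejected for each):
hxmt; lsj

The rule appears to be: has ≥ 2 vowels.
hxmt: 0 vowels — lacks this property, so Rejected.
lsj: 0 vowels — lacks this property, so Rejected.

Rejected, Rejected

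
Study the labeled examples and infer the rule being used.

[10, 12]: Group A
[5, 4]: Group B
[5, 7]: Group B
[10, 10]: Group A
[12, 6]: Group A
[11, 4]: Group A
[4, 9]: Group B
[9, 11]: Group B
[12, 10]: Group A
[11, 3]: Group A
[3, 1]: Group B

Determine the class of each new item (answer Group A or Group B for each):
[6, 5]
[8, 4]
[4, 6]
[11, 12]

The pattern is that an item is 'Group A' exactly when: first ≥ 10.

Group B, Group B, Group B, Group A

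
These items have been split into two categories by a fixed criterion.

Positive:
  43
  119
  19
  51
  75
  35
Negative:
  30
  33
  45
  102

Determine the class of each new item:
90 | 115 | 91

Checking candidate rules against both groups, what survives is: ≡ 3 (mod 4).
Negative: 90, since 90 mod 4 = 2.
Positive: 115, since 115 mod 4 = 3.
Positive: 91, since 91 mod 4 = 3.

Negative, Positive, Positive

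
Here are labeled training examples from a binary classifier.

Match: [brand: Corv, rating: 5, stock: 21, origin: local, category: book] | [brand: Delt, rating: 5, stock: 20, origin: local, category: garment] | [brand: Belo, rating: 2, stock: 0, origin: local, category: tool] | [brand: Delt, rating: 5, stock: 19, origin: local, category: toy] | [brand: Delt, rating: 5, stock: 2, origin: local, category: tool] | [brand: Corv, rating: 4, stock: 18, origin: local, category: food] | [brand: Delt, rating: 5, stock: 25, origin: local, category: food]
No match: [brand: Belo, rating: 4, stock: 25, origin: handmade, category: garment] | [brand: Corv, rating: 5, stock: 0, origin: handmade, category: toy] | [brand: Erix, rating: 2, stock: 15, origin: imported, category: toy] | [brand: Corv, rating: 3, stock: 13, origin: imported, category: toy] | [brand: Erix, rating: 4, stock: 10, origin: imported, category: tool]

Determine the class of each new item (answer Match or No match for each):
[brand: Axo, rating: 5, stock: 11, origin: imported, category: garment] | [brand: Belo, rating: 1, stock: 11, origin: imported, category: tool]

No match, No match

One predicate separates the groups cleanly: origin is local.
[brand: Axo, rating: 5, stock: 11, origin: imported, category: garment] — origin is imported, hence No match. [brand: Belo, rating: 1, stock: 11, origin: imported, category: tool] — origin is imported, hence No match.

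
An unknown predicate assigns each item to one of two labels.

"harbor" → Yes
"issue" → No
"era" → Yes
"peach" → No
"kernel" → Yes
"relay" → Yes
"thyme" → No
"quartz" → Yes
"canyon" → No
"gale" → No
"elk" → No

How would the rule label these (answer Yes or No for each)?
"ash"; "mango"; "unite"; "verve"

No, No, No, Yes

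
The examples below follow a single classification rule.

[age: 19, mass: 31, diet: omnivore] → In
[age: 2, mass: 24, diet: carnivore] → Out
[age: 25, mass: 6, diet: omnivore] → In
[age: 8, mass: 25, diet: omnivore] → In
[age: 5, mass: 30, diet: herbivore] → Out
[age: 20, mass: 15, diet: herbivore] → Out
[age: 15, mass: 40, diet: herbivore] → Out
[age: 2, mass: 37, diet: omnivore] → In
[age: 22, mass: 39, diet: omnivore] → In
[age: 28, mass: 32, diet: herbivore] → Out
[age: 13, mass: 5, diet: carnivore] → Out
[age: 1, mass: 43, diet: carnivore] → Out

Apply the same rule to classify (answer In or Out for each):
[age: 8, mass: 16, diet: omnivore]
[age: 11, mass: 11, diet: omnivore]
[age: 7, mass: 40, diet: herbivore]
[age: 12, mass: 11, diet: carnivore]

In, In, Out, Out

Every 'In' example satisfies: diet is omnivore. None of the 'Out' examples do.
In: [age: 8, mass: 16, diet: omnivore], since diet is omnivore.
In: [age: 11, mass: 11, diet: omnivore], since diet is omnivore.
Out: [age: 7, mass: 40, diet: herbivore], since diet is herbivore.
Out: [age: 12, mass: 11, diet: carnivore], since diet is carnivore.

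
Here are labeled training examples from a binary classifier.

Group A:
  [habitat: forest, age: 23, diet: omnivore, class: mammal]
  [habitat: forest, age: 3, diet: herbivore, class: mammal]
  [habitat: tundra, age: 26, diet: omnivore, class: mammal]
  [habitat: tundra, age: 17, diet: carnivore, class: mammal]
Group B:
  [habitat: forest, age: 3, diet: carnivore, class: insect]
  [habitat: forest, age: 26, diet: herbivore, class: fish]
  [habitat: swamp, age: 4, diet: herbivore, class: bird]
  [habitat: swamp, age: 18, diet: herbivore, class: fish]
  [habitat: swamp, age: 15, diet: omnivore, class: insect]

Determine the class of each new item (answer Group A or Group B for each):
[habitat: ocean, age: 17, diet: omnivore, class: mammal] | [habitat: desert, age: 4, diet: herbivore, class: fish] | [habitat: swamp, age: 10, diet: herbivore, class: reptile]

Looking at the examples, the only property every 'Group A' case has and every 'Group B' case lacks is: class is mammal.

Group A, Group B, Group B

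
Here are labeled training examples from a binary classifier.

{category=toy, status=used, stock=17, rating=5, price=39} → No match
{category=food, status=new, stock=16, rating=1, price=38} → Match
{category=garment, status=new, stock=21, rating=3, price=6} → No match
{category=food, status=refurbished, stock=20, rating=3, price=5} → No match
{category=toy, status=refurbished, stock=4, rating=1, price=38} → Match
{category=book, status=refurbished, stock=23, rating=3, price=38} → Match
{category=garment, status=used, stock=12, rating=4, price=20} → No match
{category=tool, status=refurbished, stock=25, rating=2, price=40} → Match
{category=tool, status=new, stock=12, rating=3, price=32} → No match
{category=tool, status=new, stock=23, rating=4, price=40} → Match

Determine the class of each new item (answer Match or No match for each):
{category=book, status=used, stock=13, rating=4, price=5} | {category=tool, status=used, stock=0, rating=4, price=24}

One predicate separates the groups cleanly: price ≥ 38 AND rating ≤ 4.
No match: {category=book, status=used, stock=13, rating=4, price=5}, since price = 5, rating = 4.
No match: {category=tool, status=used, stock=0, rating=4, price=24}, since price = 24, rating = 4.

No match, No match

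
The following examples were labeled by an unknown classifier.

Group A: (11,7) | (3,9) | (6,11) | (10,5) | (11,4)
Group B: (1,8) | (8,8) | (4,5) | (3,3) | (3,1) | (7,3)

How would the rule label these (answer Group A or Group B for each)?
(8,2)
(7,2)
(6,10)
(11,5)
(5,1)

Group B, Group B, Group A, Group A, Group B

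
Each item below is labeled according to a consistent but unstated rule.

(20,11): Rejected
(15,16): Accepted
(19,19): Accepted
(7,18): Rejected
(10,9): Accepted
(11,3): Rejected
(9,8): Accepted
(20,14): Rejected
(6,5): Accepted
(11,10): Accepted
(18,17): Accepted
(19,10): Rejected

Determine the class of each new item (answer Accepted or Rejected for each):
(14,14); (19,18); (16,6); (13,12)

Accepted, Accepted, Rejected, Accepted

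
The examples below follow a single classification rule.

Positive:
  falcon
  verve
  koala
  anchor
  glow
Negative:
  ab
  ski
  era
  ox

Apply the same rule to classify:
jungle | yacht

Positive, Positive

One predicate separates the groups cleanly: length ≥ 4.
jungle — length 6, hence Positive.
yacht — length 5, hence Positive.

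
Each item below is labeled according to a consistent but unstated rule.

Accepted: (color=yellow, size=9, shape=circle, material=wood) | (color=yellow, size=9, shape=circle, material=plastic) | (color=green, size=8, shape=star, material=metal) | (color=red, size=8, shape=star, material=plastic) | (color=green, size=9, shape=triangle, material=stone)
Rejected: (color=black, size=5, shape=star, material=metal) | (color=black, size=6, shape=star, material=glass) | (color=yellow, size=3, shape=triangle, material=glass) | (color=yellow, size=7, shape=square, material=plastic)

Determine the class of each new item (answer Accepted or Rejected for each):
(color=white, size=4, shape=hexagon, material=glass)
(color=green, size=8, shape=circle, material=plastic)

Rejected, Accepted

Rule: size ≥ 8. This holds for each 'Accepted' example and fails for each 'Rejected' one.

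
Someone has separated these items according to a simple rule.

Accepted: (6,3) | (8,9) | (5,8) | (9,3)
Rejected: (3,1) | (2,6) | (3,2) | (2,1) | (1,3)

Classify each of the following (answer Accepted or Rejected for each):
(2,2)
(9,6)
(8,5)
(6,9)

'Accepted' ⟺ sum ≥ 9.

Rejected, Accepted, Accepted, Accepted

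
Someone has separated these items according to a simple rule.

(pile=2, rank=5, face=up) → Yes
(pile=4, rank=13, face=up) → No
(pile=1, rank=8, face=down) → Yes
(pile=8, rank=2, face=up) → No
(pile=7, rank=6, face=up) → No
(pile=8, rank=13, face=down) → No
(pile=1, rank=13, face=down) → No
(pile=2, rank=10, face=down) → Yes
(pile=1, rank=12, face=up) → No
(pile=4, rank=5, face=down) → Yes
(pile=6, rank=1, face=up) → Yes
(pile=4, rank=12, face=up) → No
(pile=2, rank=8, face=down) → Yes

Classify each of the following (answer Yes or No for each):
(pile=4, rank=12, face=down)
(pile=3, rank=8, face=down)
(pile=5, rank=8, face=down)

No, Yes, Yes

Every 'Yes' example satisfies: rank ≤ 10 AND pile ≤ 6. None of the 'No' examples do.
No: (pile=4, rank=12, face=down), since rank = 12, pile = 4. Yes: (pile=3, rank=8, face=down), since rank = 8, pile = 3. Yes: (pile=5, rank=8, face=down), since rank = 8, pile = 5.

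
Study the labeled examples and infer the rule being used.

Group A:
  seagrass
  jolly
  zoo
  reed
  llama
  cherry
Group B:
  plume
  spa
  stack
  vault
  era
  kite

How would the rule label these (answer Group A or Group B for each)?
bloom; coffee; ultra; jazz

Group A, Group A, Group B, Group A

The distinguishing property — has a double letter — holds for all the 'Group A' cases and none of the 'Group B' cases.
Group A: bloom, since 'oo' doubled. Group A: coffee, since 'ff' doubled. Group B: ultra, since no doubled letter. Group A: jazz, since 'zz' doubled.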